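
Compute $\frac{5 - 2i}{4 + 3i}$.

Multiply numerator and denominator by conjugate (4 - 3i):
= (5 - 2i)(4 - 3i) / (4^2 + 3^2)
= (14 - 23i) / 25
= 14/25 - (23/25)i


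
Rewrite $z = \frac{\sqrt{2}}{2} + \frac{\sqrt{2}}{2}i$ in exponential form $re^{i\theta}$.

r = |z| = sqrt((sqrt(2)/2)^2 + (sqrt(2)/2)^2) = sqrt(1/2 + 1/2) = sqrt(1) = 1
θ = arctan(b/a) = arctan(0.7071/0.7071) (quadrant-adjusted) = 45° = π/4
z = 1e^(i*π/4)


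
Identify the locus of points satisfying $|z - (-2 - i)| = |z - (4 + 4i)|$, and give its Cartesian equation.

|z - z1| = |z - z2| means z is equidistant from z1 and z2,
i.e. the perpendicular bisector of the segment from (-2, -1) to (4, 4) (midpoint (1, 3/2)).
With z = x + yi, square both sides:
(x - (-2))^2 + (y - (-1))^2 = (x - 4)^2 + (y - 4)^2
The x^2 and y^2 terms cancel: 12x + 10y = 32 - 5 = 27
Simplify: 12x + 10y = 27
Locus: Perpendicular bisector of the segment from (-2, -1) to (4, 4): the line 12x + 10y = 27


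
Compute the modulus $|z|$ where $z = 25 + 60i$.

|z| = sqrt(a^2 + b^2) = sqrt(25^2 + 60^2) = sqrt(4225) = 65


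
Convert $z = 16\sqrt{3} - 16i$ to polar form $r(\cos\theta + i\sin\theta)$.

r = |z| = sqrt(a^2 + b^2) = sqrt((16*sqrt(3))^2 + (-16)^2) = sqrt(768 + 256) = sqrt(1024) = 32
θ = arctan(b/a) = arctan(-16/27.7128) (quadrant-adjusted) = 330°
z = 32(cos 330° + i sin 330°)


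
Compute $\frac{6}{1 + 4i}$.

Multiply numerator and denominator by conjugate (1 - 4i):
= (6)(1 - 4i) / (1^2 + 4^2)
= (6 - 24i) / 17
= 6/17 - (24/17)i


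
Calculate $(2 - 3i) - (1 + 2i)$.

(2 - 1) + (-3 - 2)i = 1 - 5i


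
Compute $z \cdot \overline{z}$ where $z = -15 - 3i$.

z * conjugate(z) = |z|^2 = a^2 + b^2
= (-15)^2 + (-3)^2 = 234


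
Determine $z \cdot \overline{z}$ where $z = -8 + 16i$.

z * conjugate(z) = |z|^2 = a^2 + b^2
= (-8)^2 + 16^2 = 320


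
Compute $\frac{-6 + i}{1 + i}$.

Multiply numerator and denominator by conjugate (1 - i):
= (-6 + i)(1 - i) / (1^2 + 1^2)
= (-5 + 7i) / 2
= -5/2 + (7/2)i


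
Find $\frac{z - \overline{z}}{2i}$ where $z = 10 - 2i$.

z - conjugate(z) = 2bi
(z - conjugate(z))/(2i) = 2bi/(2i) = b = -2


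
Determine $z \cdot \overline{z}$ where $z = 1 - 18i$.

z * conjugate(z) = |z|^2 = a^2 + b^2
= 1^2 + (-18)^2 = 325


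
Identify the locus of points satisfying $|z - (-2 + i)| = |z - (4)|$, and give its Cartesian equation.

|z - z1| = |z - z2| means z is equidistant from z1 and z2,
i.e. the perpendicular bisector of the segment from (-2, 1) to (4, 0) (midpoint (1, 1/2)).
With z = x + yi, square both sides:
(x - (-2))^2 + (y - 1)^2 = (x - 4)^2 + (y - 0)^2
The x^2 and y^2 terms cancel: 12x + (-2)y = 16 - 5 = 11
Simplify: 12x - 2y = 11
Locus: Perpendicular bisector of the segment from (-2, 1) to (4, 0): the line 12x - 2y = 11


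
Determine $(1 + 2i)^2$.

(a + bi)^2 = a^2 - b^2 + 2abi
= 1^2 - 2^2 + 2*1*2i
= -3 + 4i


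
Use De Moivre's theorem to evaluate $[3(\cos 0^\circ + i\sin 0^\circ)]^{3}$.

By De Moivre: z^n = r^n(cos(nθ) + i sin(nθ))
= 3^3(cos(3*0°) + i sin(3*0°))
= 27(cos 0° + i sin 0°)
= 27


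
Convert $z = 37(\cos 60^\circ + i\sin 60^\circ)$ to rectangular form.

a = r cos θ = 37 * 1/2 = 37/2
b = r sin θ = 37 * sqrt(3)/2 = 37*sqrt(3)/2
z = 37/2 + (37*sqrt(3)/2)i


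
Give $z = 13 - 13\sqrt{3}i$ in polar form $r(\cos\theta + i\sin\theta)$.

r = |z| = sqrt(a^2 + b^2) = sqrt((13)^2 + (-13*sqrt(3))^2) = sqrt(169 + 507) = sqrt(676) = 26
θ = arctan(b/a) = arctan(-22.5167/13) (quadrant-adjusted) = 300°
z = 26(cos 300° + i sin 300°)


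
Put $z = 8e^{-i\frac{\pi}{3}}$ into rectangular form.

a = r cos θ = 8 * 1/2 = 4
b = r sin θ = 8 * -sqrt(3)/2 = -4*sqrt(3)
z = 4 - 4*sqrt(3)i


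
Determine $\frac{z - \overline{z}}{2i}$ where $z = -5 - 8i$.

z - conjugate(z) = 2bi
(z - conjugate(z))/(2i) = 2bi/(2i) = b = -8


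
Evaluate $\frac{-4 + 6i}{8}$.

Divisor is real, so divide each part by 8:
= -1/2 + (3/4)i


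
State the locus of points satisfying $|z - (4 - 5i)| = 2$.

|z - z0| = r describes a circle centered at z0 with radius r
Here z0 = 4 - 5i and r = 2
Locus: Circle centered at (4, -5) with radius 2


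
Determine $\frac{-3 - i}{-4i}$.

Multiply numerator and denominator by conjugate (4i):
= (-3 - i)(4i) / (0^2 + (-4)^2)
= (4 - 12i) / 16
Divide through by 4: (1 - 3i) / 4
= 1/4 - (3/4)i


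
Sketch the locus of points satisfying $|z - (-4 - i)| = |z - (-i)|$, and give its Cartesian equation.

|z - z1| = |z - z2| means z is equidistant from z1 and z2,
i.e. the perpendicular bisector of the segment from (-4, -1) to (0, -1) (midpoint (-2, -1)).
With z = x + yi, square both sides:
(x - (-4))^2 + (y - (-1))^2 = (x - 0)^2 + (y - (-1))^2
The x^2 and y^2 terms cancel: 8x + 0y = 1 - 17 = -16
Simplify: x = -2
Locus: Perpendicular bisector of the segment from (-4, -1) to (0, -1): the line x = -2


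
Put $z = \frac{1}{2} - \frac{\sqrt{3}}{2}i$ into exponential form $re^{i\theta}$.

r = |z| = sqrt((1/2)^2 + (-sqrt(3)/2)^2) = sqrt(1/4 + 3/4) = sqrt(1) = 1
θ = arctan(b/a) = arctan(-0.866/0.5) (quadrant-adjusted) = -60° = -π/3
z = 1e^(-i*π/3)


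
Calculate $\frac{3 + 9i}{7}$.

Divisor is real, so divide each part by 7:
= 3/7 + (9/7)i


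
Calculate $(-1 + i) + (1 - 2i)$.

(-1 + 1) + (1 + (-2))i = -i


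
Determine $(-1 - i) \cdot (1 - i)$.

(a1*a2 - b1*b2) + (a1*b2 + b1*a2)i
= (-1 - 1) + (1 + (-1))i
= -2


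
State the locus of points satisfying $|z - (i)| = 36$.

|z - z0| = r describes a circle centered at z0 with radius r
Here z0 = i and r = 36
Locus: Circle centered at (0, 1) with radius 36


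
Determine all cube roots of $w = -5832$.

|w| = 5832, arg(w) = 180°
Root modulus = 5832^(1/3) = 18
Root arguments: θ_k = (180° + 360°k)/3 for k = 0, 1, ..., 2
Roots: 9 + 9*sqrt(3)i, -18, 9 - 9*sqrt(3)i


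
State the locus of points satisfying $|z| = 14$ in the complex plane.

|z| = 14 means sqrt(x^2 + y^2) = 14
This is a circle of radius 14 centered at the origin


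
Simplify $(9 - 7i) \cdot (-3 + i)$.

(a1*a2 - b1*b2) + (a1*b2 + b1*a2)i
= (-27 - (-7)) + (9 + 21)i
= -20 + 30i


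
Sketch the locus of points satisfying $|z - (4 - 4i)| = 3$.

|z - z0| = r describes a circle centered at z0 with radius r
Here z0 = 4 - 4i and r = 3
Locus: Circle centered at (4, -4) with radius 3


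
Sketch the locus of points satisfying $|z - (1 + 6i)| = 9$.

|z - z0| = r describes a circle centered at z0 with radius r
Here z0 = 1 + 6i and r = 9
Locus: Circle centered at (1, 6) with radius 9


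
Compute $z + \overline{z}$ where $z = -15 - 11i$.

z + conjugate(z) = (a + bi) + (a - bi) = 2a
= 2 * (-15) = -30


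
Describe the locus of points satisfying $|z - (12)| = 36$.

|z - z0| = r describes a circle centered at z0 with radius r
Here z0 = 12 and r = 36
Locus: Circle centered at (12, 0) with radius 36


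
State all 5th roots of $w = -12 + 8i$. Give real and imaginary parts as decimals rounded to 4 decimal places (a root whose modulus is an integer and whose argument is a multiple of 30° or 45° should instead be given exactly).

|w| = sqrt(208) ≈ 14.422205, arg(w) ≈ 146.309932°
Root modulus = sqrt(208)^(1/5) ≈ 1.705322
Root arguments: θ_k = (arg(w) + 360°k)/5 for k = 0, 1, ..., 4
Compute each root as (root modulus)(cos θ_k + i sin θ_k) using full-precision intermediates, then round to 4 decimal places.
Roots: 1.4877 + 0.8336i, -0.3330 + 1.6725i, -1.6935 + 0.2001i, -0.7136 - 1.5488i, 1.2525 - 1.1573i


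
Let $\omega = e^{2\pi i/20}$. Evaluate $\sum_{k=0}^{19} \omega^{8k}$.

Let ζ = ω^8 = e^(2πi·8/20). Since 20 ∤ 8, ζ ≠ 1.
Sum = Σ_{k=0}^{19} ζ^k = (ζ^20 - 1)/(ζ - 1) = (ω^{8·20} - 1)/(ζ - 1) = (1 - 1)/(ζ - 1) = 0


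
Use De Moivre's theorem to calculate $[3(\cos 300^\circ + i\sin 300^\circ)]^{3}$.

By De Moivre: z^n = r^n(cos(nθ) + i sin(nθ))
= 3^3(cos(3*300°) + i sin(3*300°))
= 27(cos 180° + i sin 180°)
= -27


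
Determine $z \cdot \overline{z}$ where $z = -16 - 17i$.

z * conjugate(z) = |z|^2 = a^2 + b^2
= (-16)^2 + (-17)^2 = 545


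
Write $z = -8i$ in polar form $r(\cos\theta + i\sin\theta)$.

r = |z| = sqrt(a^2 + b^2) = sqrt((0)^2 + (-8)^2) = sqrt(0 + 64) = sqrt(64) = 8
a = 0 and b < 0, so z lies on the negative imaginary axis: θ = 270°
z = 8(cos 270° + i sin 270°)


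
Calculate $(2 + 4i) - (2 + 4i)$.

(2 - 2) + (4 - 4)i = 0


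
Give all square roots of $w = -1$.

|w| = 1, arg(w) = 180°
Root modulus = 1^(1/2) = 1
Root arguments: θ_k = (180° + 360°k)/2 for k = 0, 1, ..., 1
Roots: i, -i


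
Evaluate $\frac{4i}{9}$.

Divisor is real, so divide each part by 9:
= 0 + (4/9)i


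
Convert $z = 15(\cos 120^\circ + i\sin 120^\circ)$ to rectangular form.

a = r cos θ = 15 * -1/2 = -15/2
b = r sin θ = 15 * sqrt(3)/2 = 15*sqrt(3)/2
z = -15/2 + (15*sqrt(3)/2)i


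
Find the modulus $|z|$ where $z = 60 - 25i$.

|z| = sqrt(a^2 + b^2) = sqrt(60^2 + (-25)^2) = sqrt(4225) = 65


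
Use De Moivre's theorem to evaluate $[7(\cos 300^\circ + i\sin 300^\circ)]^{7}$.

By De Moivre: z^n = r^n(cos(nθ) + i sin(nθ))
= 7^7(cos(7*300°) + i sin(7*300°))
= 823543(cos 300° + i sin 300°)
= 823543/2 - (823543*sqrt(3)/2)i


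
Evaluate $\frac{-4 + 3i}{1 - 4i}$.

Multiply numerator and denominator by conjugate (1 + 4i):
= (-4 + 3i)(1 + 4i) / (1^2 + (-4)^2)
= (-16 - 13i) / 17
= -16/17 - (13/17)i


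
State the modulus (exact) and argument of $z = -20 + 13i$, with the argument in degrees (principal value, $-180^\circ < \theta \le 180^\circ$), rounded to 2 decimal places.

|z| = sqrt((-20)^2 + 13^2) = sqrt(569)
arg(z) = arctan(b/a) = arctan(13/-20) (quadrant-adjusted) = 146.98°


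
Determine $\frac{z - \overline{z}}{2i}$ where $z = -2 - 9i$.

z - conjugate(z) = 2bi
(z - conjugate(z))/(2i) = 2bi/(2i) = b = -9


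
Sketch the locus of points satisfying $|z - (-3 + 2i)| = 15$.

|z - z0| = r describes a circle centered at z0 with radius r
Here z0 = -3 + 2i and r = 15
Locus: Circle centered at (-3, 2) with radius 15


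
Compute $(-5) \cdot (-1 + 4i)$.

(a1*a2 - b1*b2) + (a1*b2 + b1*a2)i
= (5 - 0) + (-20 + 0)i
= 5 - 20i


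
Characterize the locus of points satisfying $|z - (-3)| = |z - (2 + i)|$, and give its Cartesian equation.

|z - z1| = |z - z2| means z is equidistant from z1 and z2,
i.e. the perpendicular bisector of the segment from (-3, 0) to (2, 1) (midpoint (-1/2, 1/2)).
With z = x + yi, square both sides:
(x - (-3))^2 + (y - 0)^2 = (x - 2)^2 + (y - 1)^2
The x^2 and y^2 terms cancel: 10x + 2y = 5 - 9 = -4
Simplify: 5x + y = -2
Locus: Perpendicular bisector of the segment from (-3, 0) to (2, 1): the line 5x + y = -2


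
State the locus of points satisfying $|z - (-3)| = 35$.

|z - z0| = r describes a circle centered at z0 with radius r
Here z0 = -3 and r = 35
Locus: Circle centered at (-3, 0) with radius 35


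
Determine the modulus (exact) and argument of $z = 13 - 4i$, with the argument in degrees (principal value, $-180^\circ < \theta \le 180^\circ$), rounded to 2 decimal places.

|z| = sqrt(13^2 + (-4)^2) = sqrt(185)
arg(z) = arctan(b/a) = arctan(-4/13) (quadrant-adjusted) = -17.10°


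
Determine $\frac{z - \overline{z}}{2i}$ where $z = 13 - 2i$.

z - conjugate(z) = 2bi
(z - conjugate(z))/(2i) = 2bi/(2i) = b = -2


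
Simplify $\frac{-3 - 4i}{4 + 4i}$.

Multiply numerator and denominator by conjugate (4 - 4i):
= (-3 - 4i)(4 - 4i) / (4^2 + 4^2)
= (-28 - 4i) / 32
Divide through by 4: (-7 - i) / 8
= -7/8 - (1/8)i


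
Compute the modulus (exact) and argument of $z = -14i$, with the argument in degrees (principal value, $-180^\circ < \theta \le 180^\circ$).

|z| = sqrt(0^2 + (-14)^2) = 14
a = 0 and b < 0, so z lies on the negative imaginary axis: arg(z) = -90°


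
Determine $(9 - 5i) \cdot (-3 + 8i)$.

(a1*a2 - b1*b2) + (a1*b2 + b1*a2)i
= (-27 - (-40)) + (72 + 15)i
= 13 + 87i


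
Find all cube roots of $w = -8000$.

|w| = 8000, arg(w) = 180°
Root modulus = 8000^(1/3) = 20
Root arguments: θ_k = (180° + 360°k)/3 for k = 0, 1, ..., 2
Roots: 10 + 10*sqrt(3)i, -20, 10 - 10*sqrt(3)i


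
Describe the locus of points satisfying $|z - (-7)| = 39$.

|z - z0| = r describes a circle centered at z0 with radius r
Here z0 = -7 and r = 39
Locus: Circle centered at (-7, 0) with radius 39


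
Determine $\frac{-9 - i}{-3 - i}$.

Multiply numerator and denominator by conjugate (-3 + i):
= (-9 - i)(-3 + i) / ((-3)^2 + (-1)^2)
= (28 - 6i) / 10
Divide through by 2: (14 - 3i) / 5
= 14/5 - (3/5)i


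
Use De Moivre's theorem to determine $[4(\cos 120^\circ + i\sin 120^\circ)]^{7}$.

By De Moivre: z^n = r^n(cos(nθ) + i sin(nθ))
= 4^7(cos(7*120°) + i sin(7*120°))
= 16384(cos 120° + i sin 120°)
= -8192 + 8192*sqrt(3)i


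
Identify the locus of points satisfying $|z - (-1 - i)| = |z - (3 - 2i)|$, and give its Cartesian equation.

|z - z1| = |z - z2| means z is equidistant from z1 and z2,
i.e. the perpendicular bisector of the segment from (-1, -1) to (3, -2) (midpoint (1, -3/2)).
With z = x + yi, square both sides:
(x - (-1))^2 + (y - (-1))^2 = (x - 3)^2 + (y - (-2))^2
The x^2 and y^2 terms cancel: 8x + (-2)y = 13 - 2 = 11
Simplify: 8x - 2y = 11
Locus: Perpendicular bisector of the segment from (-1, -1) to (3, -2): the line 8x - 2y = 11


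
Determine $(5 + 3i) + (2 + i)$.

(5 + 2) + (3 + 1)i = 7 + 4i


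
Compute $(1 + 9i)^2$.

(a + bi)^2 = a^2 - b^2 + 2abi
= 1^2 - 9^2 + 2*1*9i
= -80 + 18i


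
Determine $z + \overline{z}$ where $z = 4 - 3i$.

z + conjugate(z) = (a + bi) + (a - bi) = 2a
= 2 * 4 = 8


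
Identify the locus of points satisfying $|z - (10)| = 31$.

|z - z0| = r describes a circle centered at z0 with radius r
Here z0 = 10 and r = 31
Locus: Circle centered at (10, 0) with radius 31


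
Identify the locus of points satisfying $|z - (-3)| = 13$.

|z - z0| = r describes a circle centered at z0 with radius r
Here z0 = -3 and r = 13
Locus: Circle centered at (-3, 0) with radius 13


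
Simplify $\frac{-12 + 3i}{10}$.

Divisor is real, so divide each part by 10:
= -6/5 + (3/10)i


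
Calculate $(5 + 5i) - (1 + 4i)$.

(5 - 1) + (5 - 4)i = 4 + i


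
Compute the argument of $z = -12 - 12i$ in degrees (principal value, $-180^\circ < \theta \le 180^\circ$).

θ = arctan(b/a) = arctan(-12/-12) (quadrant-adjusted) = -135°


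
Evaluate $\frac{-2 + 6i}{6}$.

Divisor is real, so divide each part by 6:
= -1/3 + i


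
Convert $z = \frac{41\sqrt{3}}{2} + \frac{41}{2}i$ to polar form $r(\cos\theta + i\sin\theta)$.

r = |z| = sqrt(a^2 + b^2) = sqrt((41*sqrt(3)/2)^2 + (41/2)^2) = sqrt(5043/4 + 1681/4) = sqrt(1681) = 41
θ = arctan(b/a) = arctan(20.5/35.507) (quadrant-adjusted) = 30°
z = 41(cos 30° + i sin 30°)


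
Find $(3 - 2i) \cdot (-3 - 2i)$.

(a1*a2 - b1*b2) + (a1*b2 + b1*a2)i
= (-9 - 4) + (-6 + 6)i
= -13


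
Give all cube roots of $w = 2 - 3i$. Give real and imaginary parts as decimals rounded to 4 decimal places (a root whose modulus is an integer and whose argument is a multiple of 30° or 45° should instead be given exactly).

|w| = sqrt(13) ≈ 3.605551, arg(w) ≈ 303.690068°
Root modulus = sqrt(13)^(1/3) ≈ 1.533406
Root arguments: θ_k = (arg(w) + 360°k)/3 for k = 0, 1, ..., 2
Compute each root as (root modulus)(cos θ_k + i sin θ_k) using full-precision intermediates, then round to 4 decimal places.
Roots: -0.2986 + 1.5040i, -1.1532 - 1.0106i, 1.4519 - 0.4934i


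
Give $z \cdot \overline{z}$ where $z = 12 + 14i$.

z * conjugate(z) = |z|^2 = a^2 + b^2
= 12^2 + 14^2 = 340


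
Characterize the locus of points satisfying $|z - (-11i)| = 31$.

|z - z0| = r describes a circle centered at z0 with radius r
Here z0 = -11i and r = 31
Locus: Circle centered at (0, -11) with radius 31


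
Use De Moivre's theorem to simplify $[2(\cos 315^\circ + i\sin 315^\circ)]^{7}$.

By De Moivre: z^n = r^n(cos(nθ) + i sin(nθ))
= 2^7(cos(7*315°) + i sin(7*315°))
= 128(cos 45° + i sin 45°)
= 64*sqrt(2) + 64*sqrt(2)i


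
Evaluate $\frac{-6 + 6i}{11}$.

Divisor is real, so divide each part by 11:
= -6/11 + (6/11)i


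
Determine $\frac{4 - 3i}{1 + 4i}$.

Multiply numerator and denominator by conjugate (1 - 4i):
= (4 - 3i)(1 - 4i) / (1^2 + 4^2)
= (-8 - 19i) / 17
= -8/17 - (19/17)i


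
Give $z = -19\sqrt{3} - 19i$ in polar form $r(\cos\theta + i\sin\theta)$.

r = |z| = sqrt(a^2 + b^2) = sqrt((-19*sqrt(3))^2 + (-19)^2) = sqrt(1083 + 361) = sqrt(1444) = 38
θ = arctan(b/a) = arctan(-19/-32.909) (quadrant-adjusted) = 210°
z = 38(cos 210° + i sin 210°)


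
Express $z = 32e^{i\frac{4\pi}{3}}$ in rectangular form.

a = r cos θ = 32 * -1/2 = -16
b = r sin θ = 32 * -sqrt(3)/2 = -16*sqrt(3)
z = -16 - 16*sqrt(3)i


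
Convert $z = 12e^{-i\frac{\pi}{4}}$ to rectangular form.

a = r cos θ = 12 * sqrt(2)/2 = 6*sqrt(2)
b = r sin θ = 12 * -sqrt(2)/2 = -6*sqrt(2)
z = 6*sqrt(2) - 6*sqrt(2)i


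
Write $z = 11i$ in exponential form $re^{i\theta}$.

r = |z| = sqrt((0)^2 + (11)^2) = sqrt(0 + 121) = sqrt(121) = 11
a = 0 and b > 0, so z lies on the positive imaginary axis: θ = 90° = π/2
z = 11e^(i*π/2)


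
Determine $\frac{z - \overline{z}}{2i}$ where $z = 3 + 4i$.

z - conjugate(z) = 2bi
(z - conjugate(z))/(2i) = 2bi/(2i) = b = 4


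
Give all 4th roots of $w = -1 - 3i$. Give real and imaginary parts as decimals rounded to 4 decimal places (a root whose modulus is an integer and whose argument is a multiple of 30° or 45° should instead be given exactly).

|w| = sqrt(10) ≈ 3.162278, arg(w) ≈ 251.565051°
Root modulus = sqrt(10)^(1/4) ≈ 1.333521
Root arguments: θ_k = (arg(w) + 360°k)/4 for k = 0, 1, ..., 3
Compute each root as (root modulus)(cos θ_k + i sin θ_k) using full-precision intermediates, then round to 4 decimal places.
Roots: 0.6077 + 1.1870i, -1.1870 + 0.6077i, -0.6077 - 1.1870i, 1.1870 - 0.6077i


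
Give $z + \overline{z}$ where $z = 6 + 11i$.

z + conjugate(z) = (a + bi) + (a - bi) = 2a
= 2 * 6 = 12


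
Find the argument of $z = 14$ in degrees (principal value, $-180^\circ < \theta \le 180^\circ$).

b = 0 and a > 0, so z lies on the positive real axis: θ = 0°


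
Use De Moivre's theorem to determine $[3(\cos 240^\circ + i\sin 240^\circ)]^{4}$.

By De Moivre: z^n = r^n(cos(nθ) + i sin(nθ))
= 3^4(cos(4*240°) + i sin(4*240°))
= 81(cos 240° + i sin 240°)
= -81/2 - (81*sqrt(3)/2)i


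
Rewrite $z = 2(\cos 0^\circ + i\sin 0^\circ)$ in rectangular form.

a = r cos θ = 2 * 1 = 2
b = r sin θ = 2 * 0 = 0
z = 2


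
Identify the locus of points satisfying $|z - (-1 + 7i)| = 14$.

|z - z0| = r describes a circle centered at z0 with radius r
Here z0 = -1 + 7i and r = 14
Locus: Circle centered at (-1, 7) with radius 14


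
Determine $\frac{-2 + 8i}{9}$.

Divisor is real, so divide each part by 9:
= -2/9 + (8/9)i


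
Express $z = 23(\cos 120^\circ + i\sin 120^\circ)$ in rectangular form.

a = r cos θ = 23 * -1/2 = -23/2
b = r sin θ = 23 * sqrt(3)/2 = 23*sqrt(3)/2
z = -23/2 + (23*sqrt(3)/2)i


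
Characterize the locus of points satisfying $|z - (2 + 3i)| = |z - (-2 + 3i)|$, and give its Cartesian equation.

|z - z1| = |z - z2| means z is equidistant from z1 and z2,
i.e. the perpendicular bisector of the segment from (2, 3) to (-2, 3) (midpoint (0, 3)).
With z = x + yi, square both sides:
(x - 2)^2 + (y - 3)^2 = (x - (-2))^2 + (y - 3)^2
The x^2 and y^2 terms cancel: -8x + 0y = 13 - 13 = 0
Simplify: x = 0
Locus: Perpendicular bisector of the segment from (2, 3) to (-2, 3): the line x = 0


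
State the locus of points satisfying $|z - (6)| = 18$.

|z - z0| = r describes a circle centered at z0 with radius r
Here z0 = 6 and r = 18
Locus: Circle centered at (6, 0) with radius 18


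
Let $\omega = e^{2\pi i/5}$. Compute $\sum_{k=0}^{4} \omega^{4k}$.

Let ζ = ω^4 = e^(2πi·4/5). Since 5 ∤ 4, ζ ≠ 1.
Sum = Σ_{k=0}^{4} ζ^k = (ζ^5 - 1)/(ζ - 1) = (ω^{4·5} - 1)/(ζ - 1) = (1 - 1)/(ζ - 1) = 0


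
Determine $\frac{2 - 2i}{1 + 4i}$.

Multiply numerator and denominator by conjugate (1 - 4i):
= (2 - 2i)(1 - 4i) / (1^2 + 4^2)
= (-6 - 10i) / 17
= -6/17 - (10/17)i


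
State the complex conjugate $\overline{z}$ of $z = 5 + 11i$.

If z = a + bi, then conjugate(z) = a - bi
conjugate(5 + 11i) = 5 - 11i


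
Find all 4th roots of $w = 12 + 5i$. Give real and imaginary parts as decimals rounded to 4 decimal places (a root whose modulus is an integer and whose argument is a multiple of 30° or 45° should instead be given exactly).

|w| = 13, arg(w) ≈ 22.619865°
Root modulus = 13^(1/4) ≈ 1.898829
Root arguments: θ_k = (arg(w) + 360°k)/4 for k = 0, 1, ..., 3
Compute each root as (root modulus)(cos θ_k + i sin θ_k) using full-precision intermediates, then round to 4 decimal places.
Roots: 1.8896 + 0.1871i, -0.1871 + 1.8896i, -1.8896 - 0.1871i, 0.1871 - 1.8896i


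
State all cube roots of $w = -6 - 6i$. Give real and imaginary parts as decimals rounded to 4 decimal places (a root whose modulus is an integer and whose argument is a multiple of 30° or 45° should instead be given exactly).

|w| = sqrt(72) ≈ 8.485281, arg(w) = 225°
Root modulus = sqrt(72)^(1/3) ≈ 2.039649
Root arguments: θ_k = (225° + 360°k)/3 for k = 0, 1, ..., 2
Compute each root as (root modulus)(cos θ_k + i sin θ_k) using full-precision intermediates, then round to 4 decimal places.
Roots: 0.5279 + 1.9701i, -1.9701 - 0.5279i, 1.4422 - 1.4422i


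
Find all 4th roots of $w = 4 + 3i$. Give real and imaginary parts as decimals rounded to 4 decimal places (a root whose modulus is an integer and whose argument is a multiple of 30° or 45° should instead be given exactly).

|w| = 5, arg(w) ≈ 36.869898°
Root modulus = 5^(1/4) ≈ 1.495349
Root arguments: θ_k = (arg(w) + 360°k)/4 for k = 0, 1, ..., 3
Compute each root as (root modulus)(cos θ_k + i sin θ_k) using full-precision intermediates, then round to 4 decimal places.
Roots: 1.4760 + 0.2395i, -0.2395 + 1.4760i, -1.4760 - 0.2395i, 0.2395 - 1.4760i


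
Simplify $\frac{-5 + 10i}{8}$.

Divisor is real, so divide each part by 8:
= -5/8 + (5/4)i


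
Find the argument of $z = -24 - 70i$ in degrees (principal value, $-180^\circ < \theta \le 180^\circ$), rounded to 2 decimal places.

θ = arctan(b/a) = arctan(-70/-24) (quadrant-adjusted) = -108.92°


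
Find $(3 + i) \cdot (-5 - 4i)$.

(a1*a2 - b1*b2) + (a1*b2 + b1*a2)i
= (-15 - (-4)) + (-12 + (-5))i
= -11 - 17i


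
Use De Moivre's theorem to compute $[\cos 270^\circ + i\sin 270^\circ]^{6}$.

By De Moivre: z^n = r^n(cos(nθ) + i sin(nθ))
= 1^6(cos(6*270°) + i sin(6*270°))
= 1(cos 180° + i sin 180°)
= -1


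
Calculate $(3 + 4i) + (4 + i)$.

(3 + 4) + (4 + 1)i = 7 + 5i


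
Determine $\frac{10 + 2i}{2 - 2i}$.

Multiply numerator and denominator by conjugate (2 + 2i):
= (10 + 2i)(2 + 2i) / (2^2 + (-2)^2)
= (16 + 24i) / 8
= 2 + 3i


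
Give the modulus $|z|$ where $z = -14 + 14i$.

|z| = sqrt(a^2 + b^2) = sqrt((-14)^2 + 14^2) = sqrt(392) = sqrt(392)


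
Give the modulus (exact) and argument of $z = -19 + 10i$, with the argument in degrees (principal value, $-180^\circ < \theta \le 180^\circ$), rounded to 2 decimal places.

|z| = sqrt((-19)^2 + 10^2) = sqrt(461)
arg(z) = arctan(b/a) = arctan(10/-19) (quadrant-adjusted) = 152.24°


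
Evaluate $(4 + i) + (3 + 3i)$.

(4 + 3) + (1 + 3)i = 7 + 4i


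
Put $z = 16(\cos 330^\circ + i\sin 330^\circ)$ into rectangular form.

a = r cos θ = 16 * sqrt(3)/2 = 8*sqrt(3)
b = r sin θ = 16 * -1/2 = -8
z = 8*sqrt(3) - 8i


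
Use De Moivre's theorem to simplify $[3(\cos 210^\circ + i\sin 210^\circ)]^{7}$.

By De Moivre: z^n = r^n(cos(nθ) + i sin(nθ))
= 3^7(cos(7*210°) + i sin(7*210°))
= 2187(cos 30° + i sin 30°)
= 2187*sqrt(3)/2 + (2187/2)i


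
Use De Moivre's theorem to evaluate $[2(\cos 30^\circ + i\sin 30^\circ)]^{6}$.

By De Moivre: z^n = r^n(cos(nθ) + i sin(nθ))
= 2^6(cos(6*30°) + i sin(6*30°))
= 64(cos 180° + i sin 180°)
= -64


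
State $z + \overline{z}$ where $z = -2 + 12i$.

z + conjugate(z) = (a + bi) + (a - bi) = 2a
= 2 * (-2) = -4


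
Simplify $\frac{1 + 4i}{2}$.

Divisor is real, so divide each part by 2:
= 1/2 + 2i


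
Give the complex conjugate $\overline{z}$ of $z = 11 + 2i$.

If z = a + bi, then conjugate(z) = a - bi
conjugate(11 + 2i) = 11 - 2i


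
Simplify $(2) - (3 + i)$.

(2 - 3) + (0 - 1)i = -1 - i


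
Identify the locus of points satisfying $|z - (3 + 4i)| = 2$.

|z - z0| = r describes a circle centered at z0 with radius r
Here z0 = 3 + 4i and r = 2
Locus: Circle centered at (3, 4) with radius 2


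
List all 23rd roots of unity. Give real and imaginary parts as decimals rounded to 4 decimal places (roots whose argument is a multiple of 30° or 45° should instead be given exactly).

ω_k = e^(2πik/23) = cos(2πk/23) + i sin(2πk/23) for k = 0, 1, ..., 22
Roots: 1, 0.9629 + 0.2698i, 0.8544 + 0.5196i, 0.6826 + 0.7308i, 0.4601 + 0.8879i, 0.2035 + 0.9791i, -0.0682 + 0.9977i, -0.3349 + 0.9423i, -0.5767 + 0.8170i, -0.7757 + 0.6311i, -0.9172 + 0.3984i, -0.9907 + 0.1362i, -0.9907 - 0.1362i, -0.9172 - 0.3984i, -0.7757 - 0.6311i, -0.5767 - 0.8170i, -0.3349 - 0.9423i, -0.0682 - 0.9977i, 0.2035 - 0.9791i, 0.4601 - 0.8879i, 0.6826 - 0.7308i, 0.8544 - 0.5196i, 0.9629 - 0.2698i


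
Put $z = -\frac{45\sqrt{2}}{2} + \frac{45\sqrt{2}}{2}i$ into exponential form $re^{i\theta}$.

r = |z| = sqrt((-45*sqrt(2)/2)^2 + (45*sqrt(2)/2)^2) = sqrt(2025/2 + 2025/2) = sqrt(2025) = 45
θ = arctan(b/a) = arctan(31.8198/-31.8198) (quadrant-adjusted) = 135° = 3π/4
z = 45e^(i*3π/4)


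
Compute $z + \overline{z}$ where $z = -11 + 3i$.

z + conjugate(z) = (a + bi) + (a - bi) = 2a
= 2 * (-11) = -22


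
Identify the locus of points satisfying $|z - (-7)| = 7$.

|z - z0| = r describes a circle centered at z0 with radius r
Here z0 = -7 and r = 7
Locus: Circle centered at (-7, 0) with radius 7


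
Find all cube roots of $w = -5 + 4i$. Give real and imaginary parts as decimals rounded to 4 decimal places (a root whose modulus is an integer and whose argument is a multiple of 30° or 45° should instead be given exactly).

|w| = sqrt(41) ≈ 6.403124, arg(w) ≈ 141.340192°
Root modulus = sqrt(41)^(1/3) ≈ 1.856938
Root arguments: θ_k = (arg(w) + 360°k)/3 for k = 0, 1, ..., 2
Compute each root as (root modulus)(cos θ_k + i sin θ_k) using full-precision intermediates, then round to 4 decimal places.
Roots: 1.2637 + 1.3606i, -1.8102 + 0.4141i, 0.5464 - 1.7747i


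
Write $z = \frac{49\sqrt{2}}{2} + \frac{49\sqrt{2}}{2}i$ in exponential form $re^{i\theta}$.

r = |z| = sqrt((49*sqrt(2)/2)^2 + (49*sqrt(2)/2)^2) = sqrt(2401/2 + 2401/2) = sqrt(2401) = 49
θ = arctan(b/a) = arctan(34.6482/34.6482) (quadrant-adjusted) = 45° = π/4
z = 49e^(i*π/4)


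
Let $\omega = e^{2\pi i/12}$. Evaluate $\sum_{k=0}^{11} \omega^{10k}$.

Let ζ = ω^10 = e^(2πi·10/12). Since 12 ∤ 10, ζ ≠ 1.
Sum = Σ_{k=0}^{11} ζ^k = (ζ^12 - 1)/(ζ - 1) = (ω^{10·12} - 1)/(ζ - 1) = (1 - 1)/(ζ - 1) = 0


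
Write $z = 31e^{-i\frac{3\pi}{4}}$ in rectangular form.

a = r cos θ = 31 * -sqrt(2)/2 = -31*sqrt(2)/2
b = r sin θ = 31 * -sqrt(2)/2 = -31*sqrt(2)/2
z = -31*sqrt(2)/2 - (31*sqrt(2)/2)i


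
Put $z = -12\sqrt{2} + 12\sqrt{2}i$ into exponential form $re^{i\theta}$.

r = |z| = sqrt((-12*sqrt(2))^2 + (12*sqrt(2))^2) = sqrt(288 + 288) = sqrt(576) = 24
θ = arctan(b/a) = arctan(16.9706/-16.9706) (quadrant-adjusted) = 135° = 3π/4
z = 24e^(i*3π/4)


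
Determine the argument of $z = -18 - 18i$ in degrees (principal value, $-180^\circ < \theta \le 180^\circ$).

θ = arctan(b/a) = arctan(-18/-18) (quadrant-adjusted) = -135°


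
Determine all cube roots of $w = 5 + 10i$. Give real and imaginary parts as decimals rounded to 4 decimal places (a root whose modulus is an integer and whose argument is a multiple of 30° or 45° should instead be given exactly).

|w| = sqrt(125) ≈ 11.180340, arg(w) ≈ 63.434949°
Root modulus = sqrt(125)^(1/3) ≈ 2.236068
Root arguments: θ_k = (arg(w) + 360°k)/3 for k = 0, 1, ..., 2
Compute each root as (root modulus)(cos θ_k + i sin θ_k) using full-precision intermediates, then round to 4 decimal places.
Roots: 2.0855 + 0.8066i, -1.7413 + 1.4028i, -0.3442 - 2.2094i


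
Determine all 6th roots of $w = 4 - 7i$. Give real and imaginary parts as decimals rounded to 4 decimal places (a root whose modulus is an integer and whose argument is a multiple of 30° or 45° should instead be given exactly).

|w| = sqrt(65) ≈ 8.062258, arg(w) ≈ 299.744881°
Root modulus = sqrt(65)^(1/6) ≈ 1.416042
Root arguments: θ_k = (arg(w) + 360°k)/6 for k = 0, 1, ..., 5
Compute each root as (root modulus)(cos θ_k + i sin θ_k) using full-precision intermediates, then round to 4 decimal places.
Roots: 0.9110 + 1.0841i, -0.4833 + 1.3310i, -1.3943 + 0.2469i, -0.9110 - 1.0841i, 0.4833 - 1.3310i, 1.3943 - 0.2469i


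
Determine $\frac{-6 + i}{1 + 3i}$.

Multiply numerator and denominator by conjugate (1 - 3i):
= (-6 + i)(1 - 3i) / (1^2 + 3^2)
= (-3 + 19i) / 10
= -3/10 + (19/10)i


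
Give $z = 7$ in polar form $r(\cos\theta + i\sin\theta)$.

r = |z| = sqrt(a^2 + b^2) = sqrt((7)^2 + (0)^2) = sqrt(49 + 0) = sqrt(49) = 7
b = 0 and a > 0, so z lies on the positive real axis: θ = 0°
z = 7(cos 0° + i sin 0°)


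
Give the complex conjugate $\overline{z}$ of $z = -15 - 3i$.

If z = a + bi, then conjugate(z) = a - bi
conjugate(-15 - 3i) = -15 + 3i


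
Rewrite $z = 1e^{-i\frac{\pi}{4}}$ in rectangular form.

a = r cos θ = 1 * sqrt(2)/2 = sqrt(2)/2
b = r sin θ = 1 * -sqrt(2)/2 = -sqrt(2)/2
z = sqrt(2)/2 - (sqrt(2)/2)i


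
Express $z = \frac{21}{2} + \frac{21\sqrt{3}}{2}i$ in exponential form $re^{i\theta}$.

r = |z| = sqrt((21/2)^2 + (21*sqrt(3)/2)^2) = sqrt(441/4 + 1323/4) = sqrt(441) = 21
θ = arctan(b/a) = arctan(18.1865/10.5) (quadrant-adjusted) = 60° = π/3
z = 21e^(i*π/3)


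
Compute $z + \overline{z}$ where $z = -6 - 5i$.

z + conjugate(z) = (a + bi) + (a - bi) = 2a
= 2 * (-6) = -12


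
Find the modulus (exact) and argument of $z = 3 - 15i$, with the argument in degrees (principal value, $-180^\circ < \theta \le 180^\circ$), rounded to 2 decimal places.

|z| = sqrt(3^2 + (-15)^2) = sqrt(234)
arg(z) = arctan(b/a) = arctan(-15/3) (quadrant-adjusted) = -78.69°


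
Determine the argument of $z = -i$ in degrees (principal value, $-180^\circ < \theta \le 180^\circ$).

a = 0 and b < 0, so z lies on the negative imaginary axis: θ = -90°


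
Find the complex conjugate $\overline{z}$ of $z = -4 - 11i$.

If z = a + bi, then conjugate(z) = a - bi
conjugate(-4 - 11i) = -4 + 11i


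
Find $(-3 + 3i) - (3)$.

(-3 - 3) + (3 - 0)i = -6 + 3i


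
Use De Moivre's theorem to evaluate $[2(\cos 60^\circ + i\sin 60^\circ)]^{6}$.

By De Moivre: z^n = r^n(cos(nθ) + i sin(nθ))
= 2^6(cos(6*60°) + i sin(6*60°))
= 64(cos 0° + i sin 0°)
= 64


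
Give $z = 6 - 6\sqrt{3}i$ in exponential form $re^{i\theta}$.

r = |z| = sqrt((6)^2 + (-6*sqrt(3))^2) = sqrt(36 + 108) = sqrt(144) = 12
θ = arctan(b/a) = arctan(-10.3923/6) (quadrant-adjusted) = -60° = -π/3
z = 12e^(-i*π/3)


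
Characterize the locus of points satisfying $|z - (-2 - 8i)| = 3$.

|z - z0| = r describes a circle centered at z0 with radius r
Here z0 = -2 - 8i and r = 3
Locus: Circle centered at (-2, -8) with radius 3


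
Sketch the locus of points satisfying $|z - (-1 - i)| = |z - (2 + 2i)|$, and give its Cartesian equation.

|z - z1| = |z - z2| means z is equidistant from z1 and z2,
i.e. the perpendicular bisector of the segment from (-1, -1) to (2, 2) (midpoint (1/2, 1/2)).
With z = x + yi, square both sides:
(x - (-1))^2 + (y - (-1))^2 = (x - 2)^2 + (y - 2)^2
The x^2 and y^2 terms cancel: 6x + 6y = 8 - 2 = 6
Simplify: x + y = 1
Locus: Perpendicular bisector of the segment from (-1, -1) to (2, 2): the line x + y = 1


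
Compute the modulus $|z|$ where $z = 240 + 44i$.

|z| = sqrt(a^2 + b^2) = sqrt(240^2 + 44^2) = sqrt(59536) = 244


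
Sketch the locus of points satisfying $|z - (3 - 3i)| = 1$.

|z - z0| = r describes a circle centered at z0 with radius r
Here z0 = 3 - 3i and r = 1
Locus: Circle centered at (3, -3) with radius 1


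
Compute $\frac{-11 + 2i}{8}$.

Divisor is real, so divide each part by 8:
= -11/8 + (1/4)i


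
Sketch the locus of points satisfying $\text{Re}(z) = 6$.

Re(z) = x where z = x + yi; the equation x = 6 is satisfied by all points with that x-coordinate
Locus: Vertical line x = 6


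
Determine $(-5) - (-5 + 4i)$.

(-5 - (-5)) + (0 - 4)i = -4i


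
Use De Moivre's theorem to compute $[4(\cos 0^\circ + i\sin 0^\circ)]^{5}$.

By De Moivre: z^n = r^n(cos(nθ) + i sin(nθ))
= 4^5(cos(5*0°) + i sin(5*0°))
= 1024(cos 0° + i sin 0°)
= 1024


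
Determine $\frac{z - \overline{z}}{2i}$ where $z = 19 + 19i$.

z - conjugate(z) = 2bi
(z - conjugate(z))/(2i) = 2bi/(2i) = b = 19


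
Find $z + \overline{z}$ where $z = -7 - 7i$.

z + conjugate(z) = (a + bi) + (a - bi) = 2a
= 2 * (-7) = -14


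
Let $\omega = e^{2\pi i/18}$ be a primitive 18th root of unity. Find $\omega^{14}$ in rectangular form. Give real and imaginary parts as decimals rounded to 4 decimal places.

ω^14 = e^(2πi·14/18) = e^(i·14π/9)
= cos(14π/9) + i sin(14π/9)
= 0.1736 - 0.9848i


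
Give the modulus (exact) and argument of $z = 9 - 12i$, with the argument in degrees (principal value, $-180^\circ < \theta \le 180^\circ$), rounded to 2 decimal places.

|z| = sqrt(9^2 + (-12)^2) = 15
arg(z) = arctan(b/a) = arctan(-12/9) (quadrant-adjusted) = -53.13°


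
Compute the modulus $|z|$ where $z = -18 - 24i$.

|z| = sqrt(a^2 + b^2) = sqrt((-18)^2 + (-24)^2) = sqrt(900) = 30


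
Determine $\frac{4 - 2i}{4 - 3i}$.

Multiply numerator and denominator by conjugate (4 + 3i):
= (4 - 2i)(4 + 3i) / (4^2 + (-3)^2)
= (22 + 4i) / 25
= 22/25 + (4/25)i


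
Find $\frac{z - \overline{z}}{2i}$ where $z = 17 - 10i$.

z - conjugate(z) = 2bi
(z - conjugate(z))/(2i) = 2bi/(2i) = b = -10


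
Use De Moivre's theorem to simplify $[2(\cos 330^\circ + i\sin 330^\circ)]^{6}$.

By De Moivre: z^n = r^n(cos(nθ) + i sin(nθ))
= 2^6(cos(6*330°) + i sin(6*330°))
= 64(cos 180° + i sin 180°)
= -64


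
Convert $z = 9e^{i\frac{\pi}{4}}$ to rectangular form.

a = r cos θ = 9 * sqrt(2)/2 = 9*sqrt(2)/2
b = r sin θ = 9 * sqrt(2)/2 = 9*sqrt(2)/2
z = 9*sqrt(2)/2 + (9*sqrt(2)/2)i


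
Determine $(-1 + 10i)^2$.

(a + bi)^2 = a^2 - b^2 + 2abi
= (-1)^2 - 10^2 + 2*(-1)*10i
= -99 - 20i


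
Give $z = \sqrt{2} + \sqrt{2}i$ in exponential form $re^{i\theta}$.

r = |z| = sqrt((sqrt(2))^2 + (sqrt(2))^2) = sqrt(2 + 2) = sqrt(4) = 2
θ = arctan(b/a) = arctan(1.4142/1.4142) (quadrant-adjusted) = 45° = π/4
z = 2e^(i*π/4)


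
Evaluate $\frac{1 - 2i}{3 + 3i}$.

Multiply numerator and denominator by conjugate (3 - 3i):
= (1 - 2i)(3 - 3i) / (3^2 + 3^2)
= (-3 - 9i) / 18
Divide through by 3: (-1 - 3i) / 6
= -1/6 - (1/2)i


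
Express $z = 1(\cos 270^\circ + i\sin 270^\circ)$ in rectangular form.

a = r cos θ = 1 * 0 = 0
b = r sin θ = 1 * -1 = -1
z = -i


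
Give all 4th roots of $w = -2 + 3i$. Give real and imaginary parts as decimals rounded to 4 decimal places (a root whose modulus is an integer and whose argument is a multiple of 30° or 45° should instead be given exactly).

|w| = sqrt(13) ≈ 3.605551, arg(w) ≈ 123.690068°
Root modulus = sqrt(13)^(1/4) ≈ 1.377980
Root arguments: θ_k = (arg(w) + 360°k)/4 for k = 0, 1, ..., 3
Compute each root as (root modulus)(cos θ_k + i sin θ_k) using full-precision intermediates, then round to 4 decimal places.
Roots: 1.1821 + 0.7081i, -0.7081 + 1.1821i, -1.1821 - 0.7081i, 0.7081 - 1.1821i


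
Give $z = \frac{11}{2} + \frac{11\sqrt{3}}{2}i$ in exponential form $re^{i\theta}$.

r = |z| = sqrt((11/2)^2 + (11*sqrt(3)/2)^2) = sqrt(121/4 + 363/4) = sqrt(121) = 11
θ = arctan(b/a) = arctan(9.5263/5.5) (quadrant-adjusted) = 60° = π/3
z = 11e^(i*π/3)


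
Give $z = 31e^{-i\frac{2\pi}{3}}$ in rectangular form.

a = r cos θ = 31 * -1/2 = -31/2
b = r sin θ = 31 * -sqrt(3)/2 = -31*sqrt(3)/2
z = -31/2 - (31*sqrt(3)/2)i


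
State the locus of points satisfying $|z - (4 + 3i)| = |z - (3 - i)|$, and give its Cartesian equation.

|z - z1| = |z - z2| means z is equidistant from z1 and z2,
i.e. the perpendicular bisector of the segment from (4, 3) to (3, -1) (midpoint (7/2, 1)).
With z = x + yi, square both sides:
(x - 4)^2 + (y - 3)^2 = (x - 3)^2 + (y - (-1))^2
The x^2 and y^2 terms cancel: -2x + (-8)y = 10 - 25 = -15
Simplify: 2x + 8y = 15
Locus: Perpendicular bisector of the segment from (4, 3) to (3, -1): the line 2x + 8y = 15


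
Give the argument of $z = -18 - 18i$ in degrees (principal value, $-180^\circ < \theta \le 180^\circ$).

θ = arctan(b/a) = arctan(-18/-18) (quadrant-adjusted) = -135°


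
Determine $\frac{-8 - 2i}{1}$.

Divisor is real, so divide each part by 1:
= -8 - 2i


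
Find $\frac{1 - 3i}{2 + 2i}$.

Multiply numerator and denominator by conjugate (2 - 2i):
= (1 - 3i)(2 - 2i) / (2^2 + 2^2)
= (-4 - 8i) / 8
Divide through by 4: (-1 - 2i) / 2
= -1/2 - i


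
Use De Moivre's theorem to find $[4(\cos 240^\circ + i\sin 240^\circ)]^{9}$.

By De Moivre: z^n = r^n(cos(nθ) + i sin(nθ))
= 4^9(cos(9*240°) + i sin(9*240°))
= 262144(cos 0° + i sin 0°)
= 262144


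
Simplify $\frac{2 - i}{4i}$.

Multiply numerator and denominator by conjugate (-4i):
= (2 - i)(-4i) / (0^2 + 4^2)
= (-4 - 8i) / 16
Divide through by 4: (-1 - 2i) / 4
= -1/4 - (1/2)i


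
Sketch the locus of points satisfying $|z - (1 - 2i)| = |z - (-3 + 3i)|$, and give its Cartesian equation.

|z - z1| = |z - z2| means z is equidistant from z1 and z2,
i.e. the perpendicular bisector of the segment from (1, -2) to (-3, 3) (midpoint (-1, 1/2)).
With z = x + yi, square both sides:
(x - 1)^2 + (y - (-2))^2 = (x - (-3))^2 + (y - 3)^2
The x^2 and y^2 terms cancel: -8x + 10y = 18 - 5 = 13
Simplify: 8x - 10y = -13
Locus: Perpendicular bisector of the segment from (1, -2) to (-3, 3): the line 8x - 10y = -13


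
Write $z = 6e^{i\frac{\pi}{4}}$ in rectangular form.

a = r cos θ = 6 * sqrt(2)/2 = 3*sqrt(2)
b = r sin θ = 6 * sqrt(2)/2 = 3*sqrt(2)
z = 3*sqrt(2) + 3*sqrt(2)i


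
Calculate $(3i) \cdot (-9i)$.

(a1*a2 - b1*b2) + (a1*b2 + b1*a2)i
= (0 - (-27)) + (0 + 0)i
= 27


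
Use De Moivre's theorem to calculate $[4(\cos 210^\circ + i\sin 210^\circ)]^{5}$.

By De Moivre: z^n = r^n(cos(nθ) + i sin(nθ))
= 4^5(cos(5*210°) + i sin(5*210°))
= 1024(cos 330° + i sin 330°)
= 512*sqrt(3) - 512i


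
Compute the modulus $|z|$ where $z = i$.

|z| = sqrt(a^2 + b^2) = sqrt(0^2 + 1^2) = sqrt(1) = 1


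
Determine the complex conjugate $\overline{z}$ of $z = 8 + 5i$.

If z = a + bi, then conjugate(z) = a - bi
conjugate(8 + 5i) = 8 - 5i


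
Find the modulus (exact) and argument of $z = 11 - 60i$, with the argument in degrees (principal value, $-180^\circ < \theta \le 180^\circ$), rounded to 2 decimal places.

|z| = sqrt(11^2 + (-60)^2) = 61
arg(z) = arctan(b/a) = arctan(-60/11) (quadrant-adjusted) = -79.61°


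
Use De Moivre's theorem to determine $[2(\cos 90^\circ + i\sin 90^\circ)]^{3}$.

By De Moivre: z^n = r^n(cos(nθ) + i sin(nθ))
= 2^3(cos(3*90°) + i sin(3*90°))
= 8(cos 270° + i sin 270°)
= -8i


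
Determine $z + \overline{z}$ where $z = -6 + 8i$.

z + conjugate(z) = (a + bi) + (a - bi) = 2a
= 2 * (-6) = -12


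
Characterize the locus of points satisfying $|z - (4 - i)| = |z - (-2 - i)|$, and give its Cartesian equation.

|z - z1| = |z - z2| means z is equidistant from z1 and z2,
i.e. the perpendicular bisector of the segment from (4, -1) to (-2, -1) (midpoint (1, -1)).
With z = x + yi, square both sides:
(x - 4)^2 + (y - (-1))^2 = (x - (-2))^2 + (y - (-1))^2
The x^2 and y^2 terms cancel: -12x + 0y = 5 - 17 = -12
Simplify: x = 1
Locus: Perpendicular bisector of the segment from (4, -1) to (-2, -1): the line x = 1
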